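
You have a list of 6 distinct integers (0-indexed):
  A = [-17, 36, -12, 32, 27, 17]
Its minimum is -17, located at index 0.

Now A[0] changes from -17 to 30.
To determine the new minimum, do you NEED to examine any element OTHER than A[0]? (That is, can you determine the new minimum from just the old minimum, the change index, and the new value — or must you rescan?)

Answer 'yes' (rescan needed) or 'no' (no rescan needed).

Old min = -17 at index 0
Change at index 0: -17 -> 30
Index 0 WAS the min and new value 30 > old min -17. Must rescan other elements to find the new min.
Needs rescan: yes

Answer: yes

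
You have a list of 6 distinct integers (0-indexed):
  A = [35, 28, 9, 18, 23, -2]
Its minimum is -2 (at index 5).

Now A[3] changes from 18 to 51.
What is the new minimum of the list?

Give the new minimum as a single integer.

Answer: -2

Derivation:
Old min = -2 (at index 5)
Change: A[3] 18 -> 51
Changed element was NOT the old min.
  New min = min(old_min, new_val) = min(-2, 51) = -2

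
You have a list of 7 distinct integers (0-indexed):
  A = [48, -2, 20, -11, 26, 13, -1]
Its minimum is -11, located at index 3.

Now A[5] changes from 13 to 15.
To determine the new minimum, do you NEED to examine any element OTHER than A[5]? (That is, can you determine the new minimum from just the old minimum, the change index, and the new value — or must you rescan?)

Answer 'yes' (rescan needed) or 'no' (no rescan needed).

Answer: no

Derivation:
Old min = -11 at index 3
Change at index 5: 13 -> 15
Index 5 was NOT the min. New min = min(-11, 15). No rescan of other elements needed.
Needs rescan: no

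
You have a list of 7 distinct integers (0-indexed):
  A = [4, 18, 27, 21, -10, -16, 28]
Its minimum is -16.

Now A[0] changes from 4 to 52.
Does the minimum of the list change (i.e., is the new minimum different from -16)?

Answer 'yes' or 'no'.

Old min = -16
Change: A[0] 4 -> 52
Changed element was NOT the min; min changes only if 52 < -16.
New min = -16; changed? no

Answer: no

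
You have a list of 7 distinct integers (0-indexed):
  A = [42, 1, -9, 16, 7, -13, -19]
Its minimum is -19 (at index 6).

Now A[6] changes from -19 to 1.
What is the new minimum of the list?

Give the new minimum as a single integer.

Old min = -19 (at index 6)
Change: A[6] -19 -> 1
Changed element WAS the min. Need to check: is 1 still <= all others?
  Min of remaining elements: -13
  New min = min(1, -13) = -13

Answer: -13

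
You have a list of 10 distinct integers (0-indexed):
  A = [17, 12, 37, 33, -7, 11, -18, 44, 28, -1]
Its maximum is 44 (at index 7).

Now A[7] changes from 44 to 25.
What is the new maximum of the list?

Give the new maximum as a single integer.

Answer: 37

Derivation:
Old max = 44 (at index 7)
Change: A[7] 44 -> 25
Changed element WAS the max -> may need rescan.
  Max of remaining elements: 37
  New max = max(25, 37) = 37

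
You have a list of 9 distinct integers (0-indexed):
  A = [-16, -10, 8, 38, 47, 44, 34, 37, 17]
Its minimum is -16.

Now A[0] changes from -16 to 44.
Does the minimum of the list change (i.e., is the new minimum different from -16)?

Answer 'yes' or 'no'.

Answer: yes

Derivation:
Old min = -16
Change: A[0] -16 -> 44
Changed element was the min; new min must be rechecked.
New min = -10; changed? yes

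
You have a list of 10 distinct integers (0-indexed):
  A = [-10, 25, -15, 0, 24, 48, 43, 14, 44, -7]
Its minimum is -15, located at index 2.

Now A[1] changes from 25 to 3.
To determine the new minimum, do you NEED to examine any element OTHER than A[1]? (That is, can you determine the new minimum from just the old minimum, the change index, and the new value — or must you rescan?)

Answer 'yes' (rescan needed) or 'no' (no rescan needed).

Answer: no

Derivation:
Old min = -15 at index 2
Change at index 1: 25 -> 3
Index 1 was NOT the min. New min = min(-15, 3). No rescan of other elements needed.
Needs rescan: no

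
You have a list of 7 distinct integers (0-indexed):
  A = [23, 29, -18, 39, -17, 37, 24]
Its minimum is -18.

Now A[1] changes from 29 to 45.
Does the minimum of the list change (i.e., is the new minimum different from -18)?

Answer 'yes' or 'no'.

Answer: no

Derivation:
Old min = -18
Change: A[1] 29 -> 45
Changed element was NOT the min; min changes only if 45 < -18.
New min = -18; changed? no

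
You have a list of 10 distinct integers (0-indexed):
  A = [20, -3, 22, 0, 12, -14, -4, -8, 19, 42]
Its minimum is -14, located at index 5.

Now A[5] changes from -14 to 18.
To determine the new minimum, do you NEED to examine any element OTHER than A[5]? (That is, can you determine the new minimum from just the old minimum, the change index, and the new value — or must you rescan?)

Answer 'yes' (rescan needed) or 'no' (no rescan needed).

Answer: yes

Derivation:
Old min = -14 at index 5
Change at index 5: -14 -> 18
Index 5 WAS the min and new value 18 > old min -14. Must rescan other elements to find the new min.
Needs rescan: yes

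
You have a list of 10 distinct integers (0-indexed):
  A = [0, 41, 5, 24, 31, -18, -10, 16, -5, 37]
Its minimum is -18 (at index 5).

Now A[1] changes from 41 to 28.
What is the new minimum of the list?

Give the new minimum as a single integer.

Old min = -18 (at index 5)
Change: A[1] 41 -> 28
Changed element was NOT the old min.
  New min = min(old_min, new_val) = min(-18, 28) = -18

Answer: -18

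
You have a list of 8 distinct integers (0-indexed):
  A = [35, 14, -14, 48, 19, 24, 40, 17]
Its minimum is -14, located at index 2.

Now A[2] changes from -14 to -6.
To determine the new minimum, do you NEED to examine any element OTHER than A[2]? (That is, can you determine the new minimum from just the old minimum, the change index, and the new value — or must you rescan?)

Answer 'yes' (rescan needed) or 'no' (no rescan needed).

Old min = -14 at index 2
Change at index 2: -14 -> -6
Index 2 WAS the min and new value -6 > old min -14. Must rescan other elements to find the new min.
Needs rescan: yes

Answer: yes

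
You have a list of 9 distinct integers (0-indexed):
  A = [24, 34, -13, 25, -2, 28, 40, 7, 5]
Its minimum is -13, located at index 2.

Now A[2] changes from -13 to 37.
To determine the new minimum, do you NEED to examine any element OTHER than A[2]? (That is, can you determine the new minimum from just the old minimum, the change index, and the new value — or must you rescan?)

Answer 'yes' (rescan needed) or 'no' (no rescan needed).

Answer: yes

Derivation:
Old min = -13 at index 2
Change at index 2: -13 -> 37
Index 2 WAS the min and new value 37 > old min -13. Must rescan other elements to find the new min.
Needs rescan: yes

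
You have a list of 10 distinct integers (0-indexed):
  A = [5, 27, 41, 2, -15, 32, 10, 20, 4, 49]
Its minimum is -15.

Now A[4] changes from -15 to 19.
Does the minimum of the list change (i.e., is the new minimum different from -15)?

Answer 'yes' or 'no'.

Answer: yes

Derivation:
Old min = -15
Change: A[4] -15 -> 19
Changed element was the min; new min must be rechecked.
New min = 2; changed? yes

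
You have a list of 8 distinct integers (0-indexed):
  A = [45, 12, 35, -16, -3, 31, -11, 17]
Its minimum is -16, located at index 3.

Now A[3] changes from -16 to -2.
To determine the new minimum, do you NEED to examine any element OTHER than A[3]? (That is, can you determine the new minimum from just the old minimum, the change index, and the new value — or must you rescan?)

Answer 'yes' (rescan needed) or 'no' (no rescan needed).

Answer: yes

Derivation:
Old min = -16 at index 3
Change at index 3: -16 -> -2
Index 3 WAS the min and new value -2 > old min -16. Must rescan other elements to find the new min.
Needs rescan: yes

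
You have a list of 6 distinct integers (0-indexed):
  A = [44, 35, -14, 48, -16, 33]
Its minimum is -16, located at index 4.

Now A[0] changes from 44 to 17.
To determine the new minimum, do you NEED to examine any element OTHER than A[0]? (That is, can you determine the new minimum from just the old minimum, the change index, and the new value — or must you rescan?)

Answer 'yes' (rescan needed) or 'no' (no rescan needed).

Old min = -16 at index 4
Change at index 0: 44 -> 17
Index 0 was NOT the min. New min = min(-16, 17). No rescan of other elements needed.
Needs rescan: no

Answer: no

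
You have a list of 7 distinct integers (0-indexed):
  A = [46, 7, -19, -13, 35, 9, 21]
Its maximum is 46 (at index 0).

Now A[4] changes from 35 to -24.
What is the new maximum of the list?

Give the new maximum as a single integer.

Answer: 46

Derivation:
Old max = 46 (at index 0)
Change: A[4] 35 -> -24
Changed element was NOT the old max.
  New max = max(old_max, new_val) = max(46, -24) = 46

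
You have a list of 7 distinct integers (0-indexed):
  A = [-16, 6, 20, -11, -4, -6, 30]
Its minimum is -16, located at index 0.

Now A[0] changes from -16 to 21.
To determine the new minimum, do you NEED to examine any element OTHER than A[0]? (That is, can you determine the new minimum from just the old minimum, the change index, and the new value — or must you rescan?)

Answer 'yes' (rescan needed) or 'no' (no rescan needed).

Answer: yes

Derivation:
Old min = -16 at index 0
Change at index 0: -16 -> 21
Index 0 WAS the min and new value 21 > old min -16. Must rescan other elements to find the new min.
Needs rescan: yes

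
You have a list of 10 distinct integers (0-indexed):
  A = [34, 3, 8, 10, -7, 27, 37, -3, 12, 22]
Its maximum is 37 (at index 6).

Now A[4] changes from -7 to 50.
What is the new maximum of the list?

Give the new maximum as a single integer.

Answer: 50

Derivation:
Old max = 37 (at index 6)
Change: A[4] -7 -> 50
Changed element was NOT the old max.
  New max = max(old_max, new_val) = max(37, 50) = 50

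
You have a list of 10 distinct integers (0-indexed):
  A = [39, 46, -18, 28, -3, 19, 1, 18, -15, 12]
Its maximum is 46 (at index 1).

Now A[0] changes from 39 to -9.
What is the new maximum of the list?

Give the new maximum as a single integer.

Old max = 46 (at index 1)
Change: A[0] 39 -> -9
Changed element was NOT the old max.
  New max = max(old_max, new_val) = max(46, -9) = 46

Answer: 46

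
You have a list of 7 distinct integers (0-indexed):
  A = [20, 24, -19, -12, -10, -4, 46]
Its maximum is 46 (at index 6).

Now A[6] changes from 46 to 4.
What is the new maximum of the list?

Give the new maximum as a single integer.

Answer: 24

Derivation:
Old max = 46 (at index 6)
Change: A[6] 46 -> 4
Changed element WAS the max -> may need rescan.
  Max of remaining elements: 24
  New max = max(4, 24) = 24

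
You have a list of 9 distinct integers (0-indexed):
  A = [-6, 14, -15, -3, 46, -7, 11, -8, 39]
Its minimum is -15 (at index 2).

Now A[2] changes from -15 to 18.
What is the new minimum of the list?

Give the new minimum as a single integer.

Old min = -15 (at index 2)
Change: A[2] -15 -> 18
Changed element WAS the min. Need to check: is 18 still <= all others?
  Min of remaining elements: -8
  New min = min(18, -8) = -8

Answer: -8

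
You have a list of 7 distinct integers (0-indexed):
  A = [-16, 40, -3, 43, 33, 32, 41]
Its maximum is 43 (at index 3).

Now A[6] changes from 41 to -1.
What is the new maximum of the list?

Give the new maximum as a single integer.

Old max = 43 (at index 3)
Change: A[6] 41 -> -1
Changed element was NOT the old max.
  New max = max(old_max, new_val) = max(43, -1) = 43

Answer: 43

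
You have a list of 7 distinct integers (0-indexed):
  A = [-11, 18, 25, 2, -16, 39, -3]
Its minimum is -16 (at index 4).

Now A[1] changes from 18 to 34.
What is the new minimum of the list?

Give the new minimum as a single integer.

Answer: -16

Derivation:
Old min = -16 (at index 4)
Change: A[1] 18 -> 34
Changed element was NOT the old min.
  New min = min(old_min, new_val) = min(-16, 34) = -16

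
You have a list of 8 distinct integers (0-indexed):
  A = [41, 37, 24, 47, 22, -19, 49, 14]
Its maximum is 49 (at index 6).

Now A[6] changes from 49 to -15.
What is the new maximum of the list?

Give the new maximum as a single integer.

Answer: 47

Derivation:
Old max = 49 (at index 6)
Change: A[6] 49 -> -15
Changed element WAS the max -> may need rescan.
  Max of remaining elements: 47
  New max = max(-15, 47) = 47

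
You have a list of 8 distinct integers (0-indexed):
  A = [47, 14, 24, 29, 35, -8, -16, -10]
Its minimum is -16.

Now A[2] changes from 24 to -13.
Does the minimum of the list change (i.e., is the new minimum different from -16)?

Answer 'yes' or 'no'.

Answer: no

Derivation:
Old min = -16
Change: A[2] 24 -> -13
Changed element was NOT the min; min changes only if -13 < -16.
New min = -16; changed? no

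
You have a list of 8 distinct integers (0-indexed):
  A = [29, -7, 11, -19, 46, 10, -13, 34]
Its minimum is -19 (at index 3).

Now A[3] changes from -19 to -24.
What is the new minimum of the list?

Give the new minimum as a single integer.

Old min = -19 (at index 3)
Change: A[3] -19 -> -24
Changed element WAS the min. Need to check: is -24 still <= all others?
  Min of remaining elements: -13
  New min = min(-24, -13) = -24

Answer: -24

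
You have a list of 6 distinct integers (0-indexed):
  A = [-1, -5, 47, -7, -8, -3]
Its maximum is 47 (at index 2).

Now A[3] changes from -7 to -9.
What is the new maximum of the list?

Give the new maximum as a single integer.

Answer: 47

Derivation:
Old max = 47 (at index 2)
Change: A[3] -7 -> -9
Changed element was NOT the old max.
  New max = max(old_max, new_val) = max(47, -9) = 47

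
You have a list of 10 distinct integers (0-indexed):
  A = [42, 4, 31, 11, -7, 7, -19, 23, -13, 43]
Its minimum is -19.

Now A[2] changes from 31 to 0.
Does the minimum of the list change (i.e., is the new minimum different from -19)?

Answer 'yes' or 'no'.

Answer: no

Derivation:
Old min = -19
Change: A[2] 31 -> 0
Changed element was NOT the min; min changes only if 0 < -19.
New min = -19; changed? no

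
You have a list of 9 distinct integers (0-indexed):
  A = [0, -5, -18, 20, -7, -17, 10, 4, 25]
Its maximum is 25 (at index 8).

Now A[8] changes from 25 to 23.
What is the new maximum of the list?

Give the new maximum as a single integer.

Old max = 25 (at index 8)
Change: A[8] 25 -> 23
Changed element WAS the max -> may need rescan.
  Max of remaining elements: 20
  New max = max(23, 20) = 23

Answer: 23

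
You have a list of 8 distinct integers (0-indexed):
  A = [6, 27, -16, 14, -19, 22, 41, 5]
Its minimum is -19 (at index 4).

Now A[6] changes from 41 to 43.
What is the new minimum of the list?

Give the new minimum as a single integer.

Answer: -19

Derivation:
Old min = -19 (at index 4)
Change: A[6] 41 -> 43
Changed element was NOT the old min.
  New min = min(old_min, new_val) = min(-19, 43) = -19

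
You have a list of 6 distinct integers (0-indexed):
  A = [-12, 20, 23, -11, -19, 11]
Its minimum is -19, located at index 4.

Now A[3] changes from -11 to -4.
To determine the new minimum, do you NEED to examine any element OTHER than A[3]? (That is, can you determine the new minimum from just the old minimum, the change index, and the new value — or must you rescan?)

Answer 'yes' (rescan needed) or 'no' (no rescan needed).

Old min = -19 at index 4
Change at index 3: -11 -> -4
Index 3 was NOT the min. New min = min(-19, -4). No rescan of other elements needed.
Needs rescan: no

Answer: no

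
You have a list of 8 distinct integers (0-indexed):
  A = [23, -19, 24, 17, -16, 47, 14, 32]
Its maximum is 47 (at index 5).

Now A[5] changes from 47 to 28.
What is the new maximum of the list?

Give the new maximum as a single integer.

Old max = 47 (at index 5)
Change: A[5] 47 -> 28
Changed element WAS the max -> may need rescan.
  Max of remaining elements: 32
  New max = max(28, 32) = 32

Answer: 32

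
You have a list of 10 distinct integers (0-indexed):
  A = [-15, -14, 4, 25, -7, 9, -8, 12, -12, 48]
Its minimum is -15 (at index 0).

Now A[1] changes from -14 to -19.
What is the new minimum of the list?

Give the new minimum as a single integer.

Old min = -15 (at index 0)
Change: A[1] -14 -> -19
Changed element was NOT the old min.
  New min = min(old_min, new_val) = min(-15, -19) = -19

Answer: -19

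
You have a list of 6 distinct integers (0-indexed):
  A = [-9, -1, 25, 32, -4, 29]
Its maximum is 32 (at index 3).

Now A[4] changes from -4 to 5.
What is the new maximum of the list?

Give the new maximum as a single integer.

Answer: 32

Derivation:
Old max = 32 (at index 3)
Change: A[4] -4 -> 5
Changed element was NOT the old max.
  New max = max(old_max, new_val) = max(32, 5) = 32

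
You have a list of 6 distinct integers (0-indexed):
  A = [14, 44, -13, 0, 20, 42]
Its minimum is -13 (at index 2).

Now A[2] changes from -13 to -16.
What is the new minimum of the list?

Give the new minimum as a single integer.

Answer: -16

Derivation:
Old min = -13 (at index 2)
Change: A[2] -13 -> -16
Changed element WAS the min. Need to check: is -16 still <= all others?
  Min of remaining elements: 0
  New min = min(-16, 0) = -16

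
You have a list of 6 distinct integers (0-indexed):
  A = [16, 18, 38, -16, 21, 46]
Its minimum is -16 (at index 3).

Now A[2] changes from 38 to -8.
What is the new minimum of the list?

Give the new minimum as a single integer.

Old min = -16 (at index 3)
Change: A[2] 38 -> -8
Changed element was NOT the old min.
  New min = min(old_min, new_val) = min(-16, -8) = -16

Answer: -16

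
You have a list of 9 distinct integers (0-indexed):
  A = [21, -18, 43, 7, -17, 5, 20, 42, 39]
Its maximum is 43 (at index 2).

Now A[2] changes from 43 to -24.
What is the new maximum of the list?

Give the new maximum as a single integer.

Answer: 42

Derivation:
Old max = 43 (at index 2)
Change: A[2] 43 -> -24
Changed element WAS the max -> may need rescan.
  Max of remaining elements: 42
  New max = max(-24, 42) = 42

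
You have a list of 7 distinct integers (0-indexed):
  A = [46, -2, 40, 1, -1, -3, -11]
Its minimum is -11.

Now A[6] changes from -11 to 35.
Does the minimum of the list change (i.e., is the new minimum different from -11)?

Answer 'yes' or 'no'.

Answer: yes

Derivation:
Old min = -11
Change: A[6] -11 -> 35
Changed element was the min; new min must be rechecked.
New min = -3; changed? yes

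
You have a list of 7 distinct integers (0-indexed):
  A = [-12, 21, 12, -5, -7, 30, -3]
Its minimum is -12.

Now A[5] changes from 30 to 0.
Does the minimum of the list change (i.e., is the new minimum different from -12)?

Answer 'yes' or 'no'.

Answer: no

Derivation:
Old min = -12
Change: A[5] 30 -> 0
Changed element was NOT the min; min changes only if 0 < -12.
New min = -12; changed? no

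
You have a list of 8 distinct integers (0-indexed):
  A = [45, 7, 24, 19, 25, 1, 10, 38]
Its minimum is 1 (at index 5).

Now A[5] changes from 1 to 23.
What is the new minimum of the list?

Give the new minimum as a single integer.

Old min = 1 (at index 5)
Change: A[5] 1 -> 23
Changed element WAS the min. Need to check: is 23 still <= all others?
  Min of remaining elements: 7
  New min = min(23, 7) = 7

Answer: 7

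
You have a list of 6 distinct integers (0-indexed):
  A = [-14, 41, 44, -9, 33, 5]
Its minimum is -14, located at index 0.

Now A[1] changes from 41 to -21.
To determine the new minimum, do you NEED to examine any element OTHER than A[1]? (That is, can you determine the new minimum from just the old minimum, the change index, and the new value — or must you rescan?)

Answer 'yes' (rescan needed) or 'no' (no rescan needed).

Old min = -14 at index 0
Change at index 1: 41 -> -21
Index 1 was NOT the min. New min = min(-14, -21). No rescan of other elements needed.
Needs rescan: no

Answer: no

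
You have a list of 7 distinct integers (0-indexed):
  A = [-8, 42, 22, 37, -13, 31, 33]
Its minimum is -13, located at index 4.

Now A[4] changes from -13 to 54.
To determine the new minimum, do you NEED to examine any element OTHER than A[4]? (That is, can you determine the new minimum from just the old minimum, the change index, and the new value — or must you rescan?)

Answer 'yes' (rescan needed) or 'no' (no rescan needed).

Old min = -13 at index 4
Change at index 4: -13 -> 54
Index 4 WAS the min and new value 54 > old min -13. Must rescan other elements to find the new min.
Needs rescan: yes

Answer: yes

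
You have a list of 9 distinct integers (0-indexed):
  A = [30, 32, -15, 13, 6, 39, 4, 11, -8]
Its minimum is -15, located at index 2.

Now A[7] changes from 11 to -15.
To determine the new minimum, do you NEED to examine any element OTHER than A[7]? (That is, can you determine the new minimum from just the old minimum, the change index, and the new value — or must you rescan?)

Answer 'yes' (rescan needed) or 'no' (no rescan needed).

Old min = -15 at index 2
Change at index 7: 11 -> -15
Index 7 was NOT the min. New min = min(-15, -15). No rescan of other elements needed.
Needs rescan: no

Answer: no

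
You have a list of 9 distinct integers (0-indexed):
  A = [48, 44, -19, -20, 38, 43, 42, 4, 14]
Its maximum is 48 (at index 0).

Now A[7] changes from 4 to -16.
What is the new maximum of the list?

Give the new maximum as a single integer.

Old max = 48 (at index 0)
Change: A[7] 4 -> -16
Changed element was NOT the old max.
  New max = max(old_max, new_val) = max(48, -16) = 48

Answer: 48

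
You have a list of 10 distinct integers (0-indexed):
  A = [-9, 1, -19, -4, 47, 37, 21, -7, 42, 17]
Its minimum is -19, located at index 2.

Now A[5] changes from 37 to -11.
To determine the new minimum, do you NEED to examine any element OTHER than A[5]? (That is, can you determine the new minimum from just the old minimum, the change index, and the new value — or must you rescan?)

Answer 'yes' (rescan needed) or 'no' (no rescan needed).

Answer: no

Derivation:
Old min = -19 at index 2
Change at index 5: 37 -> -11
Index 5 was NOT the min. New min = min(-19, -11). No rescan of other elements needed.
Needs rescan: no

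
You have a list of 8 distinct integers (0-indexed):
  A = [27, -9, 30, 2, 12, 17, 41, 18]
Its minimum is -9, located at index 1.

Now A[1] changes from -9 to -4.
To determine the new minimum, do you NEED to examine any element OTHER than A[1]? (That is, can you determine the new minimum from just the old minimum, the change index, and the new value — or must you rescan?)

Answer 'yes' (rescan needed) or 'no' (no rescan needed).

Answer: yes

Derivation:
Old min = -9 at index 1
Change at index 1: -9 -> -4
Index 1 WAS the min and new value -4 > old min -9. Must rescan other elements to find the new min.
Needs rescan: yes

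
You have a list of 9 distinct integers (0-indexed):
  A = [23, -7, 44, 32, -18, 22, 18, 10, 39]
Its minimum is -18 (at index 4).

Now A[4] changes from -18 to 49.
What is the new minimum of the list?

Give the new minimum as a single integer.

Answer: -7

Derivation:
Old min = -18 (at index 4)
Change: A[4] -18 -> 49
Changed element WAS the min. Need to check: is 49 still <= all others?
  Min of remaining elements: -7
  New min = min(49, -7) = -7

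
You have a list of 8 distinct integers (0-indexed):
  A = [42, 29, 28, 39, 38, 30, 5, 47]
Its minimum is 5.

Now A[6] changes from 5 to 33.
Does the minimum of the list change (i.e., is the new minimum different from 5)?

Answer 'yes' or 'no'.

Old min = 5
Change: A[6] 5 -> 33
Changed element was the min; new min must be rechecked.
New min = 28; changed? yes

Answer: yes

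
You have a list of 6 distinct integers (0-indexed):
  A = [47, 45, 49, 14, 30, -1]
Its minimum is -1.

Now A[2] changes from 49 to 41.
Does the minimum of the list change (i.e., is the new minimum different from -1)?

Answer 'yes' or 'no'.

Old min = -1
Change: A[2] 49 -> 41
Changed element was NOT the min; min changes only if 41 < -1.
New min = -1; changed? no

Answer: no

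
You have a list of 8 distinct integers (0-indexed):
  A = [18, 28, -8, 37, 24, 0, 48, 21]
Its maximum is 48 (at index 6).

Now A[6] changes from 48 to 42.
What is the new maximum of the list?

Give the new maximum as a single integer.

Answer: 42

Derivation:
Old max = 48 (at index 6)
Change: A[6] 48 -> 42
Changed element WAS the max -> may need rescan.
  Max of remaining elements: 37
  New max = max(42, 37) = 42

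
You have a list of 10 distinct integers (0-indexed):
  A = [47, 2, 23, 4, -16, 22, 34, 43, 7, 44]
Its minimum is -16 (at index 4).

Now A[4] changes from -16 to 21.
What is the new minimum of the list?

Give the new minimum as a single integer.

Answer: 2

Derivation:
Old min = -16 (at index 4)
Change: A[4] -16 -> 21
Changed element WAS the min. Need to check: is 21 still <= all others?
  Min of remaining elements: 2
  New min = min(21, 2) = 2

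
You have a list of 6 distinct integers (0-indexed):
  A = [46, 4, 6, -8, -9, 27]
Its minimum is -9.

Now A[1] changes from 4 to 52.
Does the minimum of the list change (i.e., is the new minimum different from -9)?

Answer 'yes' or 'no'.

Answer: no

Derivation:
Old min = -9
Change: A[1] 4 -> 52
Changed element was NOT the min; min changes only if 52 < -9.
New min = -9; changed? no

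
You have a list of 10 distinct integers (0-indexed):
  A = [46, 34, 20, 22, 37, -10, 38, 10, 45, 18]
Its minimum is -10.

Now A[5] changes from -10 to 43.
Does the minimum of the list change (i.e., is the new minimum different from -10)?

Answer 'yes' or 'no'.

Answer: yes

Derivation:
Old min = -10
Change: A[5] -10 -> 43
Changed element was the min; new min must be rechecked.
New min = 10; changed? yes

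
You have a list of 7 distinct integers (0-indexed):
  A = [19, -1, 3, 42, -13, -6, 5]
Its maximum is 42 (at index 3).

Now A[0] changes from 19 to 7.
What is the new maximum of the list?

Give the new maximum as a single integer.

Answer: 42

Derivation:
Old max = 42 (at index 3)
Change: A[0] 19 -> 7
Changed element was NOT the old max.
  New max = max(old_max, new_val) = max(42, 7) = 42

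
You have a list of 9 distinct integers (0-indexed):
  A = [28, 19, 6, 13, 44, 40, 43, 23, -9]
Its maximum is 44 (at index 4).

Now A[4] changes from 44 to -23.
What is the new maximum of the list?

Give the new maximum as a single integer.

Answer: 43

Derivation:
Old max = 44 (at index 4)
Change: A[4] 44 -> -23
Changed element WAS the max -> may need rescan.
  Max of remaining elements: 43
  New max = max(-23, 43) = 43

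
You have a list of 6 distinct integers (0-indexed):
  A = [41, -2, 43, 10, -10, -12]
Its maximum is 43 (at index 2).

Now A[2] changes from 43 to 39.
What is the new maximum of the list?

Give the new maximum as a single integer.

Old max = 43 (at index 2)
Change: A[2] 43 -> 39
Changed element WAS the max -> may need rescan.
  Max of remaining elements: 41
  New max = max(39, 41) = 41

Answer: 41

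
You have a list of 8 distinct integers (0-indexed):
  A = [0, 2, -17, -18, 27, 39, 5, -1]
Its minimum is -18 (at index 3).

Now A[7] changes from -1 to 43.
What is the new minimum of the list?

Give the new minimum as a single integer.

Answer: -18

Derivation:
Old min = -18 (at index 3)
Change: A[7] -1 -> 43
Changed element was NOT the old min.
  New min = min(old_min, new_val) = min(-18, 43) = -18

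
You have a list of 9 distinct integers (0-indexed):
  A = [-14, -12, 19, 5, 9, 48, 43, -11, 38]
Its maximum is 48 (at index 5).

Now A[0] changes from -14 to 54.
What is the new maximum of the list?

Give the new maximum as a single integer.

Answer: 54

Derivation:
Old max = 48 (at index 5)
Change: A[0] -14 -> 54
Changed element was NOT the old max.
  New max = max(old_max, new_val) = max(48, 54) = 54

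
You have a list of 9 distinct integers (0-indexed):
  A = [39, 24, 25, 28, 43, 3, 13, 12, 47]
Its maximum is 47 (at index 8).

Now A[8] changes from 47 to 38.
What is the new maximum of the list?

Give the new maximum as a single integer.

Answer: 43

Derivation:
Old max = 47 (at index 8)
Change: A[8] 47 -> 38
Changed element WAS the max -> may need rescan.
  Max of remaining elements: 43
  New max = max(38, 43) = 43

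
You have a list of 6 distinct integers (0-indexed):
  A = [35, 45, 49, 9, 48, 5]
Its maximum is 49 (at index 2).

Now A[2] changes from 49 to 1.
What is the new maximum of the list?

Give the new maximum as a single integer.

Answer: 48

Derivation:
Old max = 49 (at index 2)
Change: A[2] 49 -> 1
Changed element WAS the max -> may need rescan.
  Max of remaining elements: 48
  New max = max(1, 48) = 48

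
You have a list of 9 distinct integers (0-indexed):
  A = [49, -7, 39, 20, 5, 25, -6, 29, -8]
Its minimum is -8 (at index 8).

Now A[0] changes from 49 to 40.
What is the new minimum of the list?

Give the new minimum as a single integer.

Answer: -8

Derivation:
Old min = -8 (at index 8)
Change: A[0] 49 -> 40
Changed element was NOT the old min.
  New min = min(old_min, new_val) = min(-8, 40) = -8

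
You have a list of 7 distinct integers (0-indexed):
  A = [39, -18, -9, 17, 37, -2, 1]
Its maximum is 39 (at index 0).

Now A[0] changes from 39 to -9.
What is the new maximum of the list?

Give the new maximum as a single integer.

Answer: 37

Derivation:
Old max = 39 (at index 0)
Change: A[0] 39 -> -9
Changed element WAS the max -> may need rescan.
  Max of remaining elements: 37
  New max = max(-9, 37) = 37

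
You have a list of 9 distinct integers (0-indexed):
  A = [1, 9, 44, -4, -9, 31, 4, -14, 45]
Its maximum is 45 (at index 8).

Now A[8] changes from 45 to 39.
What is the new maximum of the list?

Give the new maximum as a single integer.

Answer: 44

Derivation:
Old max = 45 (at index 8)
Change: A[8] 45 -> 39
Changed element WAS the max -> may need rescan.
  Max of remaining elements: 44
  New max = max(39, 44) = 44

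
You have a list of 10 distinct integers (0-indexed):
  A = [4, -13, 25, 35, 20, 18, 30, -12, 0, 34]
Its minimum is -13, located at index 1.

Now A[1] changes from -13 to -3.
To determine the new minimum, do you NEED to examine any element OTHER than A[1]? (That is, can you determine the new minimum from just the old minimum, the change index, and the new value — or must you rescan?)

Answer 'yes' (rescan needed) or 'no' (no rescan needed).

Old min = -13 at index 1
Change at index 1: -13 -> -3
Index 1 WAS the min and new value -3 > old min -13. Must rescan other elements to find the new min.
Needs rescan: yes

Answer: yes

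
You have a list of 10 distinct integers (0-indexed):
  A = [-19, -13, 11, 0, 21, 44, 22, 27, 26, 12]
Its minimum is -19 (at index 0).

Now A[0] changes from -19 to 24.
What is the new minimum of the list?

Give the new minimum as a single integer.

Answer: -13

Derivation:
Old min = -19 (at index 0)
Change: A[0] -19 -> 24
Changed element WAS the min. Need to check: is 24 still <= all others?
  Min of remaining elements: -13
  New min = min(24, -13) = -13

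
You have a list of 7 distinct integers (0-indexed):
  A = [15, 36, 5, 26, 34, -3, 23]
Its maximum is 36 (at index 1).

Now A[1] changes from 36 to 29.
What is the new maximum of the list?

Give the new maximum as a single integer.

Answer: 34

Derivation:
Old max = 36 (at index 1)
Change: A[1] 36 -> 29
Changed element WAS the max -> may need rescan.
  Max of remaining elements: 34
  New max = max(29, 34) = 34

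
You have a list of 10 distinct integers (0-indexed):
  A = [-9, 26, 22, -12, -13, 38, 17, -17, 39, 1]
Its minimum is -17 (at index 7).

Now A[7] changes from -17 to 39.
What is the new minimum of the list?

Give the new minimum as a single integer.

Old min = -17 (at index 7)
Change: A[7] -17 -> 39
Changed element WAS the min. Need to check: is 39 still <= all others?
  Min of remaining elements: -13
  New min = min(39, -13) = -13

Answer: -13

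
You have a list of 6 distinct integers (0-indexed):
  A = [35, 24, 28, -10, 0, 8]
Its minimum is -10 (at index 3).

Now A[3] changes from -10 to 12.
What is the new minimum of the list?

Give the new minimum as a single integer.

Old min = -10 (at index 3)
Change: A[3] -10 -> 12
Changed element WAS the min. Need to check: is 12 still <= all others?
  Min of remaining elements: 0
  New min = min(12, 0) = 0

Answer: 0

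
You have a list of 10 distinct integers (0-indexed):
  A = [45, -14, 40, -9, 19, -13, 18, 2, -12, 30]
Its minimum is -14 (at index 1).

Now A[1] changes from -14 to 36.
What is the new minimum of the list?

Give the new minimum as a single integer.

Old min = -14 (at index 1)
Change: A[1] -14 -> 36
Changed element WAS the min. Need to check: is 36 still <= all others?
  Min of remaining elements: -13
  New min = min(36, -13) = -13

Answer: -13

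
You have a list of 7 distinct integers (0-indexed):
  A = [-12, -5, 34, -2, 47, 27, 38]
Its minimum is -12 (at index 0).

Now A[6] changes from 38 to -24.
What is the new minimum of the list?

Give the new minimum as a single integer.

Answer: -24

Derivation:
Old min = -12 (at index 0)
Change: A[6] 38 -> -24
Changed element was NOT the old min.
  New min = min(old_min, new_val) = min(-12, -24) = -24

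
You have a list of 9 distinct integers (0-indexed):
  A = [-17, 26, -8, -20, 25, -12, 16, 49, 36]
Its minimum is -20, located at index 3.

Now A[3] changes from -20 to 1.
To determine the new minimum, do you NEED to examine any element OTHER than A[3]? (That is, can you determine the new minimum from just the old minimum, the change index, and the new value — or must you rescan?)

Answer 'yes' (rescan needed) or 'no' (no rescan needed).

Answer: yes

Derivation:
Old min = -20 at index 3
Change at index 3: -20 -> 1
Index 3 WAS the min and new value 1 > old min -20. Must rescan other elements to find the new min.
Needs rescan: yes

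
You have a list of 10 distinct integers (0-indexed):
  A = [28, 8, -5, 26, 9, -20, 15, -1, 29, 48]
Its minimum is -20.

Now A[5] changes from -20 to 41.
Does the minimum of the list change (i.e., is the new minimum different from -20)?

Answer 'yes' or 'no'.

Old min = -20
Change: A[5] -20 -> 41
Changed element was the min; new min must be rechecked.
New min = -5; changed? yes

Answer: yes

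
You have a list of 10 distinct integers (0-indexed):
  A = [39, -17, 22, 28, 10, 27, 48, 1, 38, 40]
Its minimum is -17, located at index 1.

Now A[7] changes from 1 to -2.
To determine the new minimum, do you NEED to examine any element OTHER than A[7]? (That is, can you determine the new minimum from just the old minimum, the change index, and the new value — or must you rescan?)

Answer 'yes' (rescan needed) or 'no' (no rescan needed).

Old min = -17 at index 1
Change at index 7: 1 -> -2
Index 7 was NOT the min. New min = min(-17, -2). No rescan of other elements needed.
Needs rescan: no

Answer: no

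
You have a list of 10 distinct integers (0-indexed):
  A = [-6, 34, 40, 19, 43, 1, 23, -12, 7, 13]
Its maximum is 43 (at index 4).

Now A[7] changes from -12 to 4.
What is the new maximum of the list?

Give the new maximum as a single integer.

Old max = 43 (at index 4)
Change: A[7] -12 -> 4
Changed element was NOT the old max.
  New max = max(old_max, new_val) = max(43, 4) = 43

Answer: 43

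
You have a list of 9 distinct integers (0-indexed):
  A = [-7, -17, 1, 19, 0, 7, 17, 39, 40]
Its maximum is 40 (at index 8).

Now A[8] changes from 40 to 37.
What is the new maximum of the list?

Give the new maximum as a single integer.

Old max = 40 (at index 8)
Change: A[8] 40 -> 37
Changed element WAS the max -> may need rescan.
  Max of remaining elements: 39
  New max = max(37, 39) = 39

Answer: 39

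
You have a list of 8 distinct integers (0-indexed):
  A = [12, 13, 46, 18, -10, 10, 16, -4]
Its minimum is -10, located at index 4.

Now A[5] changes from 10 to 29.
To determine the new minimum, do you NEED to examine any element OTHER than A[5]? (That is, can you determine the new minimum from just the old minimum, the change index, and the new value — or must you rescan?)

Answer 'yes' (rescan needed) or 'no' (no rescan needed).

Old min = -10 at index 4
Change at index 5: 10 -> 29
Index 5 was NOT the min. New min = min(-10, 29). No rescan of other elements needed.
Needs rescan: no

Answer: no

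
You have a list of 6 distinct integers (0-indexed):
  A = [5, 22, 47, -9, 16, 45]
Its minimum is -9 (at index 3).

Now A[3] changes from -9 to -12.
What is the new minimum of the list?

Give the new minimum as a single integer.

Old min = -9 (at index 3)
Change: A[3] -9 -> -12
Changed element WAS the min. Need to check: is -12 still <= all others?
  Min of remaining elements: 5
  New min = min(-12, 5) = -12

Answer: -12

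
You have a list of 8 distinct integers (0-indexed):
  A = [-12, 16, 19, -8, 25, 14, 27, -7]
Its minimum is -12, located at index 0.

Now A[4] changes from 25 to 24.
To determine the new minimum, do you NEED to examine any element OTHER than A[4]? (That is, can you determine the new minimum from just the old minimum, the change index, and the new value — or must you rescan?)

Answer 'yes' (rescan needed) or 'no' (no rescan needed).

Old min = -12 at index 0
Change at index 4: 25 -> 24
Index 4 was NOT the min. New min = min(-12, 24). No rescan of other elements needed.
Needs rescan: no

Answer: no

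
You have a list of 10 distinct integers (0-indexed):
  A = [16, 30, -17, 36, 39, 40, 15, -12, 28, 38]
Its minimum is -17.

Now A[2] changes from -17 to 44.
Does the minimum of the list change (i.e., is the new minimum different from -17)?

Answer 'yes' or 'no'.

Old min = -17
Change: A[2] -17 -> 44
Changed element was the min; new min must be rechecked.
New min = -12; changed? yes

Answer: yes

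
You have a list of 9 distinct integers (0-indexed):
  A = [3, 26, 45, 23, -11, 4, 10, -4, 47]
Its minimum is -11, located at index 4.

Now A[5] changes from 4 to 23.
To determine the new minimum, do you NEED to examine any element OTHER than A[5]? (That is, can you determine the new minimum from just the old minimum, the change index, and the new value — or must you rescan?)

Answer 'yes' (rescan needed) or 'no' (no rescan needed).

Answer: no

Derivation:
Old min = -11 at index 4
Change at index 5: 4 -> 23
Index 5 was NOT the min. New min = min(-11, 23). No rescan of other elements needed.
Needs rescan: no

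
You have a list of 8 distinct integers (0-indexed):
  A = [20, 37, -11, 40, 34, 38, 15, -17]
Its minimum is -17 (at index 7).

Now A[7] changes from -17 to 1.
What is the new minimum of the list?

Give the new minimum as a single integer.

Old min = -17 (at index 7)
Change: A[7] -17 -> 1
Changed element WAS the min. Need to check: is 1 still <= all others?
  Min of remaining elements: -11
  New min = min(1, -11) = -11

Answer: -11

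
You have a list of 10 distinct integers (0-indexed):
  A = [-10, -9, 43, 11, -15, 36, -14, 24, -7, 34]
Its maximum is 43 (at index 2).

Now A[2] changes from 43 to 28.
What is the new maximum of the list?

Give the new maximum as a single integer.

Old max = 43 (at index 2)
Change: A[2] 43 -> 28
Changed element WAS the max -> may need rescan.
  Max of remaining elements: 36
  New max = max(28, 36) = 36

Answer: 36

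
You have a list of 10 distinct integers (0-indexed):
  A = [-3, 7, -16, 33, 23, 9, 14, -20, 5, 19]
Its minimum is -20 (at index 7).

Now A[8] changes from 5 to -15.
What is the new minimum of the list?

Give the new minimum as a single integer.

Answer: -20

Derivation:
Old min = -20 (at index 7)
Change: A[8] 5 -> -15
Changed element was NOT the old min.
  New min = min(old_min, new_val) = min(-20, -15) = -20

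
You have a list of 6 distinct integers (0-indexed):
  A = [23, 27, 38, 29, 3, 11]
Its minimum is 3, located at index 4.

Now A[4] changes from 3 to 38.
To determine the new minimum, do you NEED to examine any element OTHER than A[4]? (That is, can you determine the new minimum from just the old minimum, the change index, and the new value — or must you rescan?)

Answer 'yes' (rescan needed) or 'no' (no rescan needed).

Answer: yes

Derivation:
Old min = 3 at index 4
Change at index 4: 3 -> 38
Index 4 WAS the min and new value 38 > old min 3. Must rescan other elements to find the new min.
Needs rescan: yes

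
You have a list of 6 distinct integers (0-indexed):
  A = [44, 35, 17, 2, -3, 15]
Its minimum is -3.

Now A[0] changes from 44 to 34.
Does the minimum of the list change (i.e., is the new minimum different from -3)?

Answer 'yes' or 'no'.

Answer: no

Derivation:
Old min = -3
Change: A[0] 44 -> 34
Changed element was NOT the min; min changes only if 34 < -3.
New min = -3; changed? no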